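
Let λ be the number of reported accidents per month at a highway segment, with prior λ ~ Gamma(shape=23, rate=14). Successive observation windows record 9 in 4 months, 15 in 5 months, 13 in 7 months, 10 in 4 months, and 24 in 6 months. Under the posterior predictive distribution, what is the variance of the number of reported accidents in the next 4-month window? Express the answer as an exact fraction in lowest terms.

517/50

Total count: 9 + 15 + 13 + 10 + 24 = 71.
Total exposure: 4 + 5 + 7 + 4 + 6 = 26 months.
By Gamma–Poisson conjugacy, the posterior is Gamma(α + Σx, β + Σt) = Gamma(23 + 71, 14 + 26) = Gamma(94, 40).
The posterior predictive for a window of length T is Negative Binomial with variance T·α'·(β'+T)/β'² = 4·94·44/1600 = 517/50.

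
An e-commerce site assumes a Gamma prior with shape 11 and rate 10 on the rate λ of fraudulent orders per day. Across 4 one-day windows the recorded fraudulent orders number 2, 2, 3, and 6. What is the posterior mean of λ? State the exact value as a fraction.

Total count: 2 + 2 + 3 + 6 = 13.
Total exposure: 4 days.
Conjugate update: add total count to the shape and total exposure to the rate, giving Gamma(24, 14).
Posterior mean = α'/β' = 24/14 = 12/7.

12/7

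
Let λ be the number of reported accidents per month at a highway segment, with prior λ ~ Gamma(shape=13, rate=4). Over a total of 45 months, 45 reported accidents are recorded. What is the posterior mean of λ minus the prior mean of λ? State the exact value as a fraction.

Total count 45 over total exposure 45 months.
Conjugate update: add total count to the shape and total exposure to the rate, giving Gamma(58, 49).
Posterior mean = 58/49 = 58/49; prior mean = 13/4 = 13/4. Difference = 58/49 − 13/4 = -405/196.

-405/196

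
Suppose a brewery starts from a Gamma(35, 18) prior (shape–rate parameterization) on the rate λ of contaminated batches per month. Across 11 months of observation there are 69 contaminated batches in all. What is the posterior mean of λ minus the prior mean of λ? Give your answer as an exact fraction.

857/522

Total count 69 over total exposure 11 months.
The Gamma prior is conjugate for the Poisson rate, so λ | data ~ Gamma(35+69, 18+11) = Gamma(104, 29).
Posterior mean = 104/29 = 104/29; prior mean = 35/18 = 35/18. Difference = 104/29 − 35/18 = 857/522.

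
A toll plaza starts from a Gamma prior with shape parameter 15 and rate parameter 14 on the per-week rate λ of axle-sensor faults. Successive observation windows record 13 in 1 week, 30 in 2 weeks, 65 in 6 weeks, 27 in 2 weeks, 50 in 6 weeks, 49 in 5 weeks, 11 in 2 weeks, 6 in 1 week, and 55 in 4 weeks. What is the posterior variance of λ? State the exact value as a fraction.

321/1849

Total count: 13 + 30 + 65 + 27 + 50 + 49 + 11 + 6 + 55 = 306.
Total exposure: 1 + 2 + 6 + 2 + 6 + 5 + 2 + 1 + 4 = 29 weeks.
By Gamma–Poisson conjugacy, the posterior is Gamma(α + Σx, β + Σt) = Gamma(15 + 306, 14 + 29) = Gamma(321, 43).
Posterior variance = α'/β'² = 321/1849.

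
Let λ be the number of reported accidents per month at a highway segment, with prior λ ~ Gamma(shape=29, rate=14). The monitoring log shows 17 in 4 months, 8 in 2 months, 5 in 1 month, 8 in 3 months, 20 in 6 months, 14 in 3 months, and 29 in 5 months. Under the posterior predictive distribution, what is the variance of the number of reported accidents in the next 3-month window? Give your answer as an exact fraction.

Total count: 17 + 8 + 5 + 8 + 20 + 14 + 29 = 101.
Total exposure: 4 + 2 + 1 + 3 + 6 + 3 + 5 = 24 months.
By Gamma–Poisson conjugacy, the posterior is Gamma(α + Σx, β + Σt) = Gamma(29 + 101, 14 + 24) = Gamma(130, 38).
The posterior predictive for a window of length T is Negative Binomial with variance T·α'·(β'+T)/β'² = 3·130·41/1444 = 7995/722.

7995/722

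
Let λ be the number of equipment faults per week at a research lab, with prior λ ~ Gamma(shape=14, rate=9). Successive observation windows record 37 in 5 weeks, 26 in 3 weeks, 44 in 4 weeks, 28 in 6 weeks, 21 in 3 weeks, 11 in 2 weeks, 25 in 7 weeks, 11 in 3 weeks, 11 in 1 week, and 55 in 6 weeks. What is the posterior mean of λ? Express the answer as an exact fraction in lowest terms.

Total count: 37 + 26 + 44 + 28 + 21 + 11 + 25 + 11 + 11 + 55 = 269.
Total exposure: 5 + 3 + 4 + 6 + 3 + 2 + 7 + 3 + 1 + 6 = 40 weeks.
The Gamma prior is conjugate for the Poisson rate, so λ | data ~ Gamma(14+269, 9+40) = Gamma(283, 49).
Posterior mean = α'/β' = 283/49.

283/49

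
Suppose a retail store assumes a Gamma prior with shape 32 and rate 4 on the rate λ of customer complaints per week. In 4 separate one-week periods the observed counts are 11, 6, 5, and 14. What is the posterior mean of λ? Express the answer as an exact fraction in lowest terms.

Total count: 11 + 6 + 5 + 14 = 36.
Total exposure: 4 weeks.
The Gamma prior is conjugate for the Poisson rate, so λ | data ~ Gamma(32+36, 4+4) = Gamma(68, 8).
Posterior mean = α'/β' = 68/8 = 17/2.

17/2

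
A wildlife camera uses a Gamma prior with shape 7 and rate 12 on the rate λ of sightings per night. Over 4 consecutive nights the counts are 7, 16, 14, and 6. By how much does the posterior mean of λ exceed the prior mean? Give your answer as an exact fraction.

Total count: 7 + 16 + 14 + 6 = 43.
Total exposure: 4 nights.
The Gamma prior is conjugate for the Poisson rate, so λ | data ~ Gamma(7+43, 12+4) = Gamma(50, 16).
Posterior mean = 50/16 = 25/8; prior mean = 7/12 = 7/12. Difference = 25/8 − 7/12 = 61/24.

61/24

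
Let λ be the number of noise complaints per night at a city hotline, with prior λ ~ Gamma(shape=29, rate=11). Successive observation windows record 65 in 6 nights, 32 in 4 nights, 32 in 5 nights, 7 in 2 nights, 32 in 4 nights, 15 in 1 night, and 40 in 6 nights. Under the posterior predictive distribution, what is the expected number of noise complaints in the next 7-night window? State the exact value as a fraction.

Total count: 65 + 32 + 32 + 7 + 32 + 15 + 40 = 223.
Total exposure: 6 + 4 + 5 + 2 + 4 + 1 + 6 = 28 nights.
The Gamma prior is conjugate for the Poisson rate, so λ | data ~ Gamma(29+223, 11+28) = Gamma(252, 39).
Predictive mean over a 7-night window = T·E[λ|data] = 7·252/39 = 588/13.

588/13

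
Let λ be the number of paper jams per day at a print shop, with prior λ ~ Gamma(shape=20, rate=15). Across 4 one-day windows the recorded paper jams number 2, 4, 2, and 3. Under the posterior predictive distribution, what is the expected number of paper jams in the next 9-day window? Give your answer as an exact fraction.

Total count: 2 + 4 + 2 + 3 = 11.
Total exposure: 4 days.
Posterior: α' = 20 + 11 = 31, β' = 15 + 4 = 19.
Predictive mean over a 9-day window = T·E[λ|data] = 9·31/19 = 279/19.

279/19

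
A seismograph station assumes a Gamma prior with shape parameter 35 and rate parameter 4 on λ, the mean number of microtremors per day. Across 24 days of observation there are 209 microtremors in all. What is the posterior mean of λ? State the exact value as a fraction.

Total count 209 over total exposure 24 days.
By Gamma–Poisson conjugacy, the posterior is Gamma(α + Σx, β + Σt) = Gamma(35 + 209, 4 + 24) = Gamma(244, 28).
Posterior mean = α'/β' = 244/28 = 61/7.

61/7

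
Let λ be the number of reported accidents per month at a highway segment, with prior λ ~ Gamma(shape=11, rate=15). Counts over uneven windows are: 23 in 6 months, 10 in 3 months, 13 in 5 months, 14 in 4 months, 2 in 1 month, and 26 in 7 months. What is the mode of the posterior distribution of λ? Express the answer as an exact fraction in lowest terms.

Total count: 23 + 10 + 13 + 14 + 2 + 26 = 88.
Total exposure: 6 + 3 + 5 + 4 + 1 + 7 = 26 months.
Conjugate update: add total count to the shape and total exposure to the rate, giving Gamma(99, 41).
Posterior mode = (α'−1)/β' = 98/41.

98/41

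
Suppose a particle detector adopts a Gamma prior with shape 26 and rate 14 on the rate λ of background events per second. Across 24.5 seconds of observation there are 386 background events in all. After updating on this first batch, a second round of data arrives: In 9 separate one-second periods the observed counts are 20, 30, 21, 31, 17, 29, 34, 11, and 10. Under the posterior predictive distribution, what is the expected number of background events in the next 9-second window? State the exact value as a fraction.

2214/19

Total count 386 over total exposure 24.5 seconds.
After the first batch: Gamma(26 + 386, 14 + 24.5) = Gamma(412, 77/2).
Total count: 20 + 30 + 21 + 31 + 17 + 29 + 34 + 11 + 10 = 203.
Total exposure: 9 seconds.
After the second batch: Gamma(412 + 203, 77/2 + 9) = Gamma(615, 95/2).
Predictive mean over a 9-second window = T·E[λ|data] = 9·615/(95/2) = 2214/19.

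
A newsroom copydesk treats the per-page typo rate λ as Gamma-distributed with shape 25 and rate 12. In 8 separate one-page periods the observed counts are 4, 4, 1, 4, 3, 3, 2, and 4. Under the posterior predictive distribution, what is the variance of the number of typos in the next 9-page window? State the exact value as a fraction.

Total count: 4 + 4 + 1 + 4 + 3 + 3 + 2 + 4 = 25.
Total exposure: 8 pages.
By Gamma–Poisson conjugacy, the posterior is Gamma(α + Σx, β + Σt) = Gamma(25 + 25, 12 + 8) = Gamma(50, 20).
The posterior predictive for a window of length T is Negative Binomial with variance T·α'·(β'+T)/β'² = 9·50·29/400 = 261/8.

261/8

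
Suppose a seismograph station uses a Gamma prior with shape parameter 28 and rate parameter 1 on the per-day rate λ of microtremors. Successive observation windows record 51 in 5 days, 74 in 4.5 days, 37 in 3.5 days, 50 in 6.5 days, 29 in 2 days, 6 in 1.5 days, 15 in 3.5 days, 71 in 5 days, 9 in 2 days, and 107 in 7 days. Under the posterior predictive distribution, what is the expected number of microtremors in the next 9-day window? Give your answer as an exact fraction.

Total count: 51 + 74 + 37 + 50 + 29 + 6 + 15 + 71 + 9 + 107 = 449.
Total exposure: 5 + 4.5 + 3.5 + 6.5 + 2 + 1.5 + 3.5 + 5 + 2 + 7 = 40.5 days.
Conjugate update: add total count to the shape and total exposure to the rate, giving Gamma(477, 83/2).
Predictive mean over a 9-day window = T·E[λ|data] = 9·477/(83/2) = 8586/83.

8586/83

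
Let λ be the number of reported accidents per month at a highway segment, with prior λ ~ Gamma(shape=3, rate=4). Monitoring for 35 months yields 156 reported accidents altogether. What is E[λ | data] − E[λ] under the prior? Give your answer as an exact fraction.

173/52

Total count 156 over total exposure 35 months.
By Gamma–Poisson conjugacy, the posterior is Gamma(α + Σx, β + Σt) = Gamma(3 + 156, 4 + 35) = Gamma(159, 39).
Posterior mean = 159/39 = 53/13; prior mean = 3/4 = 3/4. Difference = 53/13 − 3/4 = 173/52.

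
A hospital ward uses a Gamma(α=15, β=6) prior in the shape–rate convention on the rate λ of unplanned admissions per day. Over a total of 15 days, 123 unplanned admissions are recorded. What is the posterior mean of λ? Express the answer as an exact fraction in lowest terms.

Total count 123 over total exposure 15 days.
The Gamma prior is conjugate for the Poisson rate, so λ | data ~ Gamma(15+123, 6+15) = Gamma(138, 21).
Posterior mean = α'/β' = 138/21 = 46/7.

46/7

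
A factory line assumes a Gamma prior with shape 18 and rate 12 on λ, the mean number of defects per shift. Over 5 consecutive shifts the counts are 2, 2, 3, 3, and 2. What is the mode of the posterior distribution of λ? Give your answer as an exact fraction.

29/17

Total count: 2 + 2 + 3 + 3 + 2 = 12.
Total exposure: 5 shifts.
Gamma(α, β) with Poisson data over total exposure Σt gives posterior Gamma(α+Σx, β+Σt) = Gamma(30, 17).
Posterior mode = (α'−1)/β' = 29/17.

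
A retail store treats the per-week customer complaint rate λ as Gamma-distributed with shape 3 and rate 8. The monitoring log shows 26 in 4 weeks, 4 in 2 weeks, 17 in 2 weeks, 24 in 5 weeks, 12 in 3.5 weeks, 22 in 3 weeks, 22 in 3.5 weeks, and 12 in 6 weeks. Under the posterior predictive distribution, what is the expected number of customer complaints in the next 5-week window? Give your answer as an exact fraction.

710/37

Total count: 26 + 4 + 17 + 24 + 12 + 22 + 22 + 12 = 139.
Total exposure: 4 + 2 + 2 + 5 + 3.5 + 3 + 3.5 + 6 = 29 weeks.
Posterior: α' = 3 + 139 = 142, β' = 8 + 29 = 37.
Predictive mean over a 5-week window = T·E[λ|data] = 5·142/37 = 710/37.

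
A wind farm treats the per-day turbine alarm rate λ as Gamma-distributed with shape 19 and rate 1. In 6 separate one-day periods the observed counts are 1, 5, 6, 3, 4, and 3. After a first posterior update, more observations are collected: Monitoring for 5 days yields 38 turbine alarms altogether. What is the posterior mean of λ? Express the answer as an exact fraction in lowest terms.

Total count: 1 + 5 + 6 + 3 + 4 + 3 = 22.
Total exposure: 6 days.
After the first batch: Gamma(19 + 22, 1 + 6) = Gamma(41, 7).
Total count 38 over total exposure 5 days.
After the second batch: Gamma(41 + 38, 7 + 5) = Gamma(79, 12).
Posterior mean = α'/β' = 79/12.

79/12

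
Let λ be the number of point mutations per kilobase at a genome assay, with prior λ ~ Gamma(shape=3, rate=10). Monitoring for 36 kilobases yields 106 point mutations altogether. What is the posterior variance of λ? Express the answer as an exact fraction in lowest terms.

Total count 106 over total exposure 36 kilobases.
Gamma(α, β) with Poisson data over total exposure Σt gives posterior Gamma(α+Σx, β+Σt) = Gamma(109, 46).
Posterior variance = α'/β'² = 109/2116.

109/2116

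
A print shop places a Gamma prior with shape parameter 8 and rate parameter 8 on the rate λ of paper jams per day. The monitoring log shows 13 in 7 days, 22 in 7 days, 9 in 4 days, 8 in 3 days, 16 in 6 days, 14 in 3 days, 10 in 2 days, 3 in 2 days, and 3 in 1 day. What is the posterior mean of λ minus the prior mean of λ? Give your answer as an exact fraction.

Total count: 13 + 22 + 9 + 8 + 16 + 14 + 10 + 3 + 3 = 98.
Total exposure: 7 + 7 + 4 + 3 + 6 + 3 + 2 + 2 + 1 = 35 days.
Posterior: α' = 8 + 98 = 106, β' = 8 + 35 = 43.
Posterior mean = 106/43 = 106/43; prior mean = 8/8 = 1. Difference = 106/43 − 1 = 63/43.

63/43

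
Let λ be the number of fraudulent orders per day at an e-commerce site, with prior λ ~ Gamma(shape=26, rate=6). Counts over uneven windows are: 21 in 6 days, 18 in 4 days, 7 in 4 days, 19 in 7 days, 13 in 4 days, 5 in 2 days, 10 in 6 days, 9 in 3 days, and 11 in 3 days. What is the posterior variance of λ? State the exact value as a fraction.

139/2025

Total count: 21 + 18 + 7 + 19 + 13 + 5 + 10 + 9 + 11 = 113.
Total exposure: 6 + 4 + 4 + 7 + 4 + 2 + 6 + 3 + 3 = 39 days.
Conjugate update: add total count to the shape and total exposure to the rate, giving Gamma(139, 45).
Posterior variance = α'/β'² = 139/2025.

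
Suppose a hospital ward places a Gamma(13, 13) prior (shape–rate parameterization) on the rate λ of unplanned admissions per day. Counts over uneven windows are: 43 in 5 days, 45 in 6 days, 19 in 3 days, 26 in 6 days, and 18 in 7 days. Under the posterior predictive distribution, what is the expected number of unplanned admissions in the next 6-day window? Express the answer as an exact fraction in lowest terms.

Total count: 43 + 45 + 19 + 26 + 18 = 151.
Total exposure: 5 + 6 + 3 + 6 + 7 = 27 days.
By Gamma–Poisson conjugacy, the posterior is Gamma(α + Σx, β + Σt) = Gamma(13 + 151, 13 + 27) = Gamma(164, 40).
Predictive mean over a 6-day window = T·E[λ|data] = 6·164/40 = 123/5.

123/5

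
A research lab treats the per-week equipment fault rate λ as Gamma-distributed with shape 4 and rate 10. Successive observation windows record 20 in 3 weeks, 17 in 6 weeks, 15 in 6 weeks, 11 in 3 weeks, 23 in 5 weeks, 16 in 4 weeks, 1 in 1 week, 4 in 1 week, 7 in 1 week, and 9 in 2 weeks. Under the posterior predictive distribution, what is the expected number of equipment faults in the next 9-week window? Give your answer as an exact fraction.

Total count: 20 + 17 + 15 + 11 + 23 + 16 + 1 + 4 + 7 + 9 = 123.
Total exposure: 3 + 6 + 6 + 3 + 5 + 4 + 1 + 1 + 1 + 2 = 32 weeks.
The Gamma prior is conjugate for the Poisson rate, so λ | data ~ Gamma(4+123, 10+32) = Gamma(127, 42).
Predictive mean over a 9-week window = T·E[λ|data] = 9·127/42 = 381/14.

381/14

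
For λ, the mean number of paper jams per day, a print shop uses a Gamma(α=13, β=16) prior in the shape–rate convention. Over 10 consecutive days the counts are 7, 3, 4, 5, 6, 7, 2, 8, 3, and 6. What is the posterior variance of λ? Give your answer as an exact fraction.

Total count: 7 + 3 + 4 + 5 + 6 + 7 + 2 + 8 + 3 + 6 = 51.
Total exposure: 10 days.
Conjugate update: add total count to the shape and total exposure to the rate, giving Gamma(64, 26).
Posterior variance = α'/β'² = 64/676 = 16/169.

16/169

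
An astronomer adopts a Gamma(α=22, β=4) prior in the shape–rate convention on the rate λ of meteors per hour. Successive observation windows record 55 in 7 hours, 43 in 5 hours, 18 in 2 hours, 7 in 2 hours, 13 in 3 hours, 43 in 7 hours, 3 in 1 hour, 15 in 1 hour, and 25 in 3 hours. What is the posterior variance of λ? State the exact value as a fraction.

244/1225

Total count: 55 + 43 + 18 + 7 + 13 + 43 + 3 + 15 + 25 = 222.
Total exposure: 7 + 5 + 2 + 2 + 3 + 7 + 1 + 1 + 3 = 31 hours.
Posterior: α' = 22 + 222 = 244, β' = 4 + 31 = 35.
Posterior variance = α'/β'² = 244/1225.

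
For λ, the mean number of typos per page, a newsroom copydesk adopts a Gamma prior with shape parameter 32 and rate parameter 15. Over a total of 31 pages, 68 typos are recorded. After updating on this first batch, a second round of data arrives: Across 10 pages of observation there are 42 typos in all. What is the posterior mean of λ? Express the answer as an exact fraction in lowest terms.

Total count 68 over total exposure 31 pages.
After the first batch: Gamma(32 + 68, 15 + 31) = Gamma(100, 46).
Total count 42 over total exposure 10 pages.
After the second batch: Gamma(100 + 42, 46 + 10) = Gamma(142, 56).
Posterior mean = α'/β' = 142/56 = 71/28.

71/28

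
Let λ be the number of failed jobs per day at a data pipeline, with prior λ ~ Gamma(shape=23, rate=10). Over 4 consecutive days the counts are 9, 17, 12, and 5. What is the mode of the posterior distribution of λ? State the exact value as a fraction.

65/14

Total count: 9 + 17 + 12 + 5 = 43.
Total exposure: 4 days.
The Gamma prior is conjugate for the Poisson rate, so λ | data ~ Gamma(23+43, 10+4) = Gamma(66, 14).
Posterior mode = (α'−1)/β' = 65/14.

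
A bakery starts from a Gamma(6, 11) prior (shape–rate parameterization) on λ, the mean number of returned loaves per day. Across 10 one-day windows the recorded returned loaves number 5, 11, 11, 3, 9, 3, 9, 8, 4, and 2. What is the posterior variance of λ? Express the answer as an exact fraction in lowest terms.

71/441

Total count: 5 + 11 + 11 + 3 + 9 + 3 + 9 + 8 + 4 + 2 = 65.
Total exposure: 10 days.
Conjugate update: add total count to the shape and total exposure to the rate, giving Gamma(71, 21).
Posterior variance = α'/β'² = 71/441.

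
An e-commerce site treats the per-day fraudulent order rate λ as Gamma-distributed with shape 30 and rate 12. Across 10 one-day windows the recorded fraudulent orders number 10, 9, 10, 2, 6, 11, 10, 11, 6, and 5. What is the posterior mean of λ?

5

Total count: 10 + 9 + 10 + 2 + 6 + 11 + 10 + 11 + 6 + 5 = 80.
Total exposure: 10 days.
The Gamma prior is conjugate for the Poisson rate, so λ | data ~ Gamma(30+80, 12+10) = Gamma(110, 22).
Posterior mean = α'/β' = 110/22 = 5.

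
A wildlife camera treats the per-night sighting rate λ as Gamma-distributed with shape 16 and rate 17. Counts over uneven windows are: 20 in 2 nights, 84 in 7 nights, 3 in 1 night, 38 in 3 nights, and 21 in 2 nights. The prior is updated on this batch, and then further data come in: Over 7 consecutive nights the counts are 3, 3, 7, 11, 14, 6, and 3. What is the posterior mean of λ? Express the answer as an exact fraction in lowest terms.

229/39

Total count: 20 + 84 + 3 + 38 + 21 = 166.
Total exposure: 2 + 7 + 1 + 3 + 2 = 15 nights.
After the first batch: Gamma(16 + 166, 17 + 15) = Gamma(182, 32).
Total count: 3 + 3 + 7 + 11 + 14 + 6 + 3 = 47.
Total exposure: 7 nights.
After the second batch: Gamma(182 + 47, 32 + 7) = Gamma(229, 39).
Posterior mean = α'/β' = 229/39.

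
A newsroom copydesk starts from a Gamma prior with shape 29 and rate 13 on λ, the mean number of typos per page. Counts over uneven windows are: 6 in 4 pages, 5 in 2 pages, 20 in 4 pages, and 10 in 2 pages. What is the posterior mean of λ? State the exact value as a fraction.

Total count: 6 + 5 + 20 + 10 = 41.
Total exposure: 4 + 2 + 4 + 2 = 12 pages.
By Gamma–Poisson conjugacy, the posterior is Gamma(α + Σx, β + Σt) = Gamma(29 + 41, 13 + 12) = Gamma(70, 25).
Posterior mean = α'/β' = 70/25 = 14/5.

14/5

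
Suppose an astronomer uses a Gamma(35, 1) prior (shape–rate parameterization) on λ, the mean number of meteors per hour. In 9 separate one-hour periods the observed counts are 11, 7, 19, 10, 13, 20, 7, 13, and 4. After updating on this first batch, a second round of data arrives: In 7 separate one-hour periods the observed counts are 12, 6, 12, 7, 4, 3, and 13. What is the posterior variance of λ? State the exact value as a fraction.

Total count: 11 + 7 + 19 + 10 + 13 + 20 + 7 + 13 + 4 = 104.
Total exposure: 9 hours.
After the first batch: Gamma(35 + 104, 1 + 9) = Gamma(139, 10).
Total count: 12 + 6 + 12 + 7 + 4 + 3 + 13 = 57.
Total exposure: 7 hours.
After the second batch: Gamma(139 + 57, 10 + 7) = Gamma(196, 17).
Posterior variance = α'/β'² = 196/289.

196/289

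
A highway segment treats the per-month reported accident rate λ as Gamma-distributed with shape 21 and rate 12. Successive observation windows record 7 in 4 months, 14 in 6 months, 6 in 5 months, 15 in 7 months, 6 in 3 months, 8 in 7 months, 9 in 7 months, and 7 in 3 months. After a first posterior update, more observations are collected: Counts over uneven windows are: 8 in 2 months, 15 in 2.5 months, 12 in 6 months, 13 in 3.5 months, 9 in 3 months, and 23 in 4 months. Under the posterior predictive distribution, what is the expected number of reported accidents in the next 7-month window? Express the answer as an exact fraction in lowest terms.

Total count: 7 + 14 + 6 + 15 + 6 + 8 + 9 + 7 = 72.
Total exposure: 4 + 6 + 5 + 7 + 3 + 7 + 7 + 3 = 42 months.
After the first batch: Gamma(21 + 72, 12 + 42) = Gamma(93, 54).
Total count: 8 + 15 + 12 + 13 + 9 + 23 = 80.
Total exposure: 2 + 2.5 + 6 + 3.5 + 3 + 4 = 21 months.
After the second batch: Gamma(93 + 80, 54 + 21) = Gamma(173, 75).
Predictive mean over a 7-month window = T·E[λ|data] = 7·173/75 = 1211/75.

1211/75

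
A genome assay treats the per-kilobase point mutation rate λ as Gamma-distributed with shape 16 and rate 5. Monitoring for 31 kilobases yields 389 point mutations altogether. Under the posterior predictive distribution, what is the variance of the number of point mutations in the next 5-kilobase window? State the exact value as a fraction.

1025/16

Total count 389 over total exposure 31 kilobases.
By Gamma–Poisson conjugacy, the posterior is Gamma(α + Σx, β + Σt) = Gamma(16 + 389, 5 + 31) = Gamma(405, 36).
The posterior predictive for a window of length T is Negative Binomial with variance T·α'·(β'+T)/β'² = 5·405·41/1296 = 1025/16.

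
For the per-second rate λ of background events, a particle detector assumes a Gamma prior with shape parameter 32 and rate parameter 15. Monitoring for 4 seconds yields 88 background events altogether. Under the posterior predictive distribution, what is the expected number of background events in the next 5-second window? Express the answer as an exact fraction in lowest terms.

Total count 88 over total exposure 4 seconds.
Posterior: α' = 32 + 88 = 120, β' = 15 + 4 = 19.
Predictive mean over a 5-second window = T·E[λ|data] = 5·120/19 = 600/19.

600/19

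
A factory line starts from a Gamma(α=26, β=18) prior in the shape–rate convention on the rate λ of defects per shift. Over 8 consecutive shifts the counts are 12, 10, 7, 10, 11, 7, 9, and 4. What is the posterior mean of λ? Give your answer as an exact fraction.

48/13

Total count: 12 + 10 + 7 + 10 + 11 + 7 + 9 + 4 = 70.
Total exposure: 8 shifts.
Posterior: α' = 26 + 70 = 96, β' = 18 + 8 = 26.
Posterior mean = α'/β' = 96/26 = 48/13.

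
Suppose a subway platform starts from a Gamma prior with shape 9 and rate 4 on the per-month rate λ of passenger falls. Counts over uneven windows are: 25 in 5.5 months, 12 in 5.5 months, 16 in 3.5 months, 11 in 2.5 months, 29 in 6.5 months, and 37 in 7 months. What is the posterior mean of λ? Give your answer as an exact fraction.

Total count: 25 + 12 + 16 + 11 + 29 + 37 = 130.
Total exposure: 5.5 + 5.5 + 3.5 + 2.5 + 6.5 + 7 = 30.5 months.
Gamma(α, β) with Poisson data over total exposure Σt gives posterior Gamma(α+Σx, β+Σt) = Gamma(139, 69/2).
Posterior mean = α'/β' = 139/(69/2) = 278/69.

278/69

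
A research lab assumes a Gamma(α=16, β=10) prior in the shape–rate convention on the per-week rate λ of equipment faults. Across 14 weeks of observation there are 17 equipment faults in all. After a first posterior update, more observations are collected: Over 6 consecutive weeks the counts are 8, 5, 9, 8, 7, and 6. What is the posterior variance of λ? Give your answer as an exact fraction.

Total count 17 over total exposure 14 weeks.
After the first batch: Gamma(16 + 17, 10 + 14) = Gamma(33, 24).
Total count: 8 + 5 + 9 + 8 + 7 + 6 = 43.
Total exposure: 6 weeks.
After the second batch: Gamma(33 + 43, 24 + 6) = Gamma(76, 30).
Posterior variance = α'/β'² = 76/900 = 19/225.

19/225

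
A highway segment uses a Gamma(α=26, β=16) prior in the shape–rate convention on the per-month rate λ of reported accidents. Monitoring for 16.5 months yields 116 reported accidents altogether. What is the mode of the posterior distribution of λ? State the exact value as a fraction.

Total count 116 over total exposure 16.5 months.
Posterior: α' = 26 + 116 = 142, β' = 16 + 16.5 = 65/2.
Posterior mode = (α'−1)/β' = 141/(65/2) = 282/65.

282/65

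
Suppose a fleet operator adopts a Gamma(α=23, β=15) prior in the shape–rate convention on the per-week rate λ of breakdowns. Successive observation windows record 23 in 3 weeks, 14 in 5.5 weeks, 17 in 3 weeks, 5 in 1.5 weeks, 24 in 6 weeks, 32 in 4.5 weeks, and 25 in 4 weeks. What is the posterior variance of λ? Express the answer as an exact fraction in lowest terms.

652/7225

Total count: 23 + 14 + 17 + 5 + 24 + 32 + 25 = 140.
Total exposure: 3 + 5.5 + 3 + 1.5 + 6 + 4.5 + 4 = 27.5 weeks.
Posterior: α' = 23 + 140 = 163, β' = 15 + 27.5 = 85/2.
Posterior variance = α'/β'² = 163/(7225/4) = 652/7225.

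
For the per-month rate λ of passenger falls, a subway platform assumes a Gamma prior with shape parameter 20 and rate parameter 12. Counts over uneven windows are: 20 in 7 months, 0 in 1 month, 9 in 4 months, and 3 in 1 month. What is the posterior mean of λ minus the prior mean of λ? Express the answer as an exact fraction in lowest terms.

31/75

Total count: 20 + 0 + 9 + 3 = 32.
Total exposure: 7 + 1 + 4 + 1 = 13 months.
Gamma(α, β) with Poisson data over total exposure Σt gives posterior Gamma(α+Σx, β+Σt) = Gamma(52, 25).
Posterior mean = 52/25 = 52/25; prior mean = 20/12 = 5/3. Difference = 52/25 − 5/3 = 31/75.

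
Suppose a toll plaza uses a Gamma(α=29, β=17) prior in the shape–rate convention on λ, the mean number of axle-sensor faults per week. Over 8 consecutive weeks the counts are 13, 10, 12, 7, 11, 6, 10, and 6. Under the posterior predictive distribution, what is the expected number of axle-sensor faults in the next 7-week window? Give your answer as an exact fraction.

728/25

Total count: 13 + 10 + 12 + 7 + 11 + 6 + 10 + 6 = 75.
Total exposure: 8 weeks.
The Gamma prior is conjugate for the Poisson rate, so λ | data ~ Gamma(29+75, 17+8) = Gamma(104, 25).
Predictive mean over a 7-week window = T·E[λ|data] = 7·104/25 = 728/25.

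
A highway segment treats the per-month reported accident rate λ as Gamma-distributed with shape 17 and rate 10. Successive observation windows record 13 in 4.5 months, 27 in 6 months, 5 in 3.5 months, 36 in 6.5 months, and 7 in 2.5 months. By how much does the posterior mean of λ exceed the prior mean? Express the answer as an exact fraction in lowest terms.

163/110

Total count: 13 + 27 + 5 + 36 + 7 = 88.
Total exposure: 4.5 + 6 + 3.5 + 6.5 + 2.5 = 23 months.
Conjugate update: add total count to the shape and total exposure to the rate, giving Gamma(105, 33).
Posterior mean = 105/33 = 35/11; prior mean = 17/10 = 17/10. Difference = 35/11 − 17/10 = 163/110.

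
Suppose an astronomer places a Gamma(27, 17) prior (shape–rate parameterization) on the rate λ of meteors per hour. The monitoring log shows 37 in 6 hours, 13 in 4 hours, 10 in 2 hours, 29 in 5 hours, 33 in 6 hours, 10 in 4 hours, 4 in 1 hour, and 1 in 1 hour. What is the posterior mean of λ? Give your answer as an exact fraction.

82/23

Total count: 37 + 13 + 10 + 29 + 33 + 10 + 4 + 1 = 137.
Total exposure: 6 + 4 + 2 + 5 + 6 + 4 + 1 + 1 = 29 hours.
Conjugate update: add total count to the shape and total exposure to the rate, giving Gamma(164, 46).
Posterior mean = α'/β' = 164/46 = 82/23.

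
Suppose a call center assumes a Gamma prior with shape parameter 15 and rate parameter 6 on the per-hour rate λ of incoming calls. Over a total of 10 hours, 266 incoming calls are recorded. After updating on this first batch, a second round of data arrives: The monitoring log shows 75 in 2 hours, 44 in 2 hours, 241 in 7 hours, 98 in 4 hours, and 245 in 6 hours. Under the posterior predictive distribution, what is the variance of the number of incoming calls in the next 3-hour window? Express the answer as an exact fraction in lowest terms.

118080/1369

Total count 266 over total exposure 10 hours.
After the first batch: Gamma(15 + 266, 6 + 10) = Gamma(281, 16).
Total count: 75 + 44 + 241 + 98 + 245 = 703.
Total exposure: 2 + 2 + 7 + 4 + 6 = 21 hours.
After the second batch: Gamma(281 + 703, 16 + 21) = Gamma(984, 37).
The posterior predictive for a window of length T is Negative Binomial with variance T·α'·(β'+T)/β'² = 3·984·40/1369 = 118080/1369.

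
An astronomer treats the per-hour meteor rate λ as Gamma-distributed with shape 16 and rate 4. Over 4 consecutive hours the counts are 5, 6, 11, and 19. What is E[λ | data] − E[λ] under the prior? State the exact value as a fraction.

25/8

Total count: 5 + 6 + 11 + 19 = 41.
Total exposure: 4 hours.
Posterior: α' = 16 + 41 = 57, β' = 4 + 4 = 8.
Posterior mean = 57/8 = 57/8; prior mean = 16/4 = 4. Difference = 57/8 − 4 = 25/8.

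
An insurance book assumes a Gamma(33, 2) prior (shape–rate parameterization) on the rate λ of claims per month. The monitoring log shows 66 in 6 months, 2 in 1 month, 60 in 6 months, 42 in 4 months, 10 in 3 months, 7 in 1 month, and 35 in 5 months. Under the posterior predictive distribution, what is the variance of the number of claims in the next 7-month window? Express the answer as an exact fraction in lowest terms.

Total count: 66 + 2 + 60 + 42 + 10 + 7 + 35 = 222.
Total exposure: 6 + 1 + 6 + 4 + 3 + 1 + 5 = 26 months.
Conjugate update: add total count to the shape and total exposure to the rate, giving Gamma(255, 28).
The posterior predictive for a window of length T is Negative Binomial with variance T·α'·(β'+T)/β'² = 7·255·35/784 = 1275/16.

1275/16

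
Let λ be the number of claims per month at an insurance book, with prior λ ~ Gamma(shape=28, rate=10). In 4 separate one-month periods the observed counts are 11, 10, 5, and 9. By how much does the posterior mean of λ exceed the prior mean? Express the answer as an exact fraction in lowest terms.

Total count: 11 + 10 + 5 + 9 = 35.
Total exposure: 4 months.
Posterior: α' = 28 + 35 = 63, β' = 10 + 4 = 14.
Posterior mean = 63/14 = 9/2; prior mean = 28/10 = 14/5. Difference = 9/2 − 14/5 = 17/10.

17/10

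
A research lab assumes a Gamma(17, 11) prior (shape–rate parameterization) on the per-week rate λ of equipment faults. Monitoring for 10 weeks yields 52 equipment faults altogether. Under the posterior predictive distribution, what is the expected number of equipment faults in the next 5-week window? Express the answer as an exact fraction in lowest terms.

Total count 52 over total exposure 10 weeks.
Conjugate update: add total count to the shape and total exposure to the rate, giving Gamma(69, 21).
Predictive mean over a 5-week window = T·E[λ|data] = 5·69/21 = 115/7.

115/7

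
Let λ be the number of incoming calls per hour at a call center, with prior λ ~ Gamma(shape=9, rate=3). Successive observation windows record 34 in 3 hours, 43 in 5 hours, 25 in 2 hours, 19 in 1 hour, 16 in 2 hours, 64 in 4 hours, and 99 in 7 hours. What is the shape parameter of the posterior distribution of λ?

309

Total count: 34 + 43 + 25 + 19 + 16 + 64 + 99 = 300.
Total exposure: 3 + 5 + 2 + 1 + 2 + 4 + 7 = 24 hours.
Posterior: α' = 9 + 300 = 309, β' = 3 + 24 = 27.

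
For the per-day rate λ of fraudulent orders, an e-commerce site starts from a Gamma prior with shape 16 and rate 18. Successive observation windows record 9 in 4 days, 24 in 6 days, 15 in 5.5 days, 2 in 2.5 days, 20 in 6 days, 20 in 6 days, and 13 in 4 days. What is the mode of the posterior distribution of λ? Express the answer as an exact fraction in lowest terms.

59/26

Total count: 9 + 24 + 15 + 2 + 20 + 20 + 13 = 103.
Total exposure: 4 + 6 + 5.5 + 2.5 + 6 + 6 + 4 = 34 days.
Posterior: α' = 16 + 103 = 119, β' = 18 + 34 = 52.
Posterior mode = (α'−1)/β' = 118/52 = 59/26.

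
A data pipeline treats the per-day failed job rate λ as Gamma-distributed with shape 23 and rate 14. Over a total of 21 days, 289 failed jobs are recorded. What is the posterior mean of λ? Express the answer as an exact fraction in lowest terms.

312/35

Total count 289 over total exposure 21 days.
Conjugate update: add total count to the shape and total exposure to the rate, giving Gamma(312, 35).
Posterior mean = α'/β' = 312/35.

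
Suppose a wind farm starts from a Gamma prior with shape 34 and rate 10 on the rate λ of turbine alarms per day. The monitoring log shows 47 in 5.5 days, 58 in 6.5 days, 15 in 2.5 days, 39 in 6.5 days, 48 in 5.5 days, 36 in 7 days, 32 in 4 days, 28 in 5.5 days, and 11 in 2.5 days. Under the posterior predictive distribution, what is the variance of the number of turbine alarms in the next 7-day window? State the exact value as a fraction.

Total count: 47 + 58 + 15 + 39 + 48 + 36 + 32 + 28 + 11 = 314.
Total exposure: 5.5 + 6.5 + 2.5 + 6.5 + 5.5 + 7 + 4 + 5.5 + 2.5 = 45.5 days.
By Gamma–Poisson conjugacy, the posterior is Gamma(α + Σx, β + Σt) = Gamma(34 + 314, 10 + 45.5) = Gamma(348, 111/2).
The posterior predictive for a window of length T is Negative Binomial with variance T·α'·(β'+T)/β'² = 7·348·(125/2)/(12321/4) = 203000/4107.

203000/4107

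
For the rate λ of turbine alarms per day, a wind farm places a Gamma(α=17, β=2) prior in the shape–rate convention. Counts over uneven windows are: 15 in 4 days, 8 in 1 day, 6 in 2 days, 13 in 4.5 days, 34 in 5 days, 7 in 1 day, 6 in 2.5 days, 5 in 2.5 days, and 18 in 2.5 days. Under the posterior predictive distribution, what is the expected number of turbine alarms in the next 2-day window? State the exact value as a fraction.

86/9

Total count: 15 + 8 + 6 + 13 + 34 + 7 + 6 + 5 + 18 = 112.
Total exposure: 4 + 1 + 2 + 4.5 + 5 + 1 + 2.5 + 2.5 + 2.5 = 25 days.
Gamma(α, β) with Poisson data over total exposure Σt gives posterior Gamma(α+Σx, β+Σt) = Gamma(129, 27).
Predictive mean over a 2-day window = T·E[λ|data] = 2·129/27 = 86/9.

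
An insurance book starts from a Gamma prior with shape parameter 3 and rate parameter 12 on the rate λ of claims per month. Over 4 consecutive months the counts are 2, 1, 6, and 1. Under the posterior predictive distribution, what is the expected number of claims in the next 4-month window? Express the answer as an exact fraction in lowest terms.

13/4

Total count: 2 + 1 + 6 + 1 = 10.
Total exposure: 4 months.
By Gamma–Poisson conjugacy, the posterior is Gamma(α + Σx, β + Σt) = Gamma(3 + 10, 12 + 4) = Gamma(13, 16).
Predictive mean over a 4-month window = T·E[λ|data] = 4·13/16 = 13/4.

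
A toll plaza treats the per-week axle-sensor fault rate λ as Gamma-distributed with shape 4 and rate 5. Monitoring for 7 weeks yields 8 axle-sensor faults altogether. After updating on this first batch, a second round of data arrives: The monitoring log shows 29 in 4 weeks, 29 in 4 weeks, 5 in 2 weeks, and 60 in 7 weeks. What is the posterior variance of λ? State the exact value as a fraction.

135/841

Total count 8 over total exposure 7 weeks.
After the first batch: Gamma(4 + 8, 5 + 7) = Gamma(12, 12).
Total count: 29 + 29 + 5 + 60 = 123.
Total exposure: 4 + 4 + 2 + 7 = 17 weeks.
After the second batch: Gamma(12 + 123, 12 + 17) = Gamma(135, 29).
Posterior variance = α'/β'² = 135/841.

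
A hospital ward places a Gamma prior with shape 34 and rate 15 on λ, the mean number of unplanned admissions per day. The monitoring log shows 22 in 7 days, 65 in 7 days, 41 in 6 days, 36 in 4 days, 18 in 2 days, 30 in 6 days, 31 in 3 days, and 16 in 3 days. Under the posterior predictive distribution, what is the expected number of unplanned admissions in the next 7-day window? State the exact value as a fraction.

2051/53

Total count: 22 + 65 + 41 + 36 + 18 + 30 + 31 + 16 = 259.
Total exposure: 7 + 7 + 6 + 4 + 2 + 6 + 3 + 3 = 38 days.
Conjugate update: add total count to the shape and total exposure to the rate, giving Gamma(293, 53).
Predictive mean over a 7-day window = T·E[λ|data] = 7·293/53 = 2051/53.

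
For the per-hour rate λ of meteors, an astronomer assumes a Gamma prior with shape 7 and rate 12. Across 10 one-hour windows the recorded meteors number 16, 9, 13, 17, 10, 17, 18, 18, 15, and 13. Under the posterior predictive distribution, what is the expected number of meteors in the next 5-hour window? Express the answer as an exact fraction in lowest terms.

Total count: 16 + 9 + 13 + 17 + 10 + 17 + 18 + 18 + 15 + 13 = 146.
Total exposure: 10 hours.
Gamma(α, β) with Poisson data over total exposure Σt gives posterior Gamma(α+Σx, β+Σt) = Gamma(153, 22).
Predictive mean over a 5-hour window = T·E[λ|data] = 5·153/22 = 765/22.

765/22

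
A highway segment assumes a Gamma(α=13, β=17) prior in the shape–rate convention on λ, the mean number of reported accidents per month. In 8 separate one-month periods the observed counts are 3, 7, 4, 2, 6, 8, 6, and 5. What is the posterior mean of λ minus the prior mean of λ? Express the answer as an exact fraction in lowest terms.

Total count: 3 + 7 + 4 + 2 + 6 + 8 + 6 + 5 = 41.
Total exposure: 8 months.
The Gamma prior is conjugate for the Poisson rate, so λ | data ~ Gamma(13+41, 17+8) = Gamma(54, 25).
Posterior mean = 54/25 = 54/25; prior mean = 13/17 = 13/17. Difference = 54/25 − 13/17 = 593/425.

593/425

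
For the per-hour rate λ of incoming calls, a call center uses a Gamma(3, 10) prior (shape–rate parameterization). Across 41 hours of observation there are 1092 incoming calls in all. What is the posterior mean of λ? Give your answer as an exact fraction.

Total count 1092 over total exposure 41 hours.
The Gamma prior is conjugate for the Poisson rate, so λ | data ~ Gamma(3+1092, 10+41) = Gamma(1095, 51).
Posterior mean = α'/β' = 1095/51 = 365/17.

365/17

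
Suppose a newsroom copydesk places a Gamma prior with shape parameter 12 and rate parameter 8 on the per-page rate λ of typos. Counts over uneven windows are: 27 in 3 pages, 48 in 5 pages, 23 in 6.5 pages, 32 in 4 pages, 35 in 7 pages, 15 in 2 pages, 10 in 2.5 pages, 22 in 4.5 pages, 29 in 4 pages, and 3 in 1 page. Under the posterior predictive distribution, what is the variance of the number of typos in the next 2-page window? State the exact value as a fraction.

Total count: 27 + 48 + 23 + 32 + 35 + 15 + 10 + 22 + 29 + 3 = 244.
Total exposure: 3 + 5 + 6.5 + 4 + 7 + 2 + 2.5 + 4.5 + 4 + 1 = 39.5 pages.
The Gamma prior is conjugate for the Poisson rate, so λ | data ~ Gamma(12+244, 8+39.5) = Gamma(256, 95/2).
The posterior predictive for a window of length T is Negative Binomial with variance T·α'·(β'+T)/β'² = 2·256·(99/2)/(9025/4) = 101376/9025.

101376/9025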